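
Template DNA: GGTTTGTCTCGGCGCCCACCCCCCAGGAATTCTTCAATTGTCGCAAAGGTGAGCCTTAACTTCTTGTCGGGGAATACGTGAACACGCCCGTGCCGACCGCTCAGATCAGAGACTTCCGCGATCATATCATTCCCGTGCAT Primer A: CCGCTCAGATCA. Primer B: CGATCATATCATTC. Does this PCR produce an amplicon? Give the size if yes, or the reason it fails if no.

No product — both primers anneal to the same strand and extend in the same direction.

Primer A (CCGCTCAGATCA) matches the top strand at positions 97–108 (3' end points downstream).
Primer B (CGATCATATCATTC) also matches the top strand directly, at positions 119–132 — its reverse complement GAATGATATGATCG is not present.
Both primers anneal to the bottom strand with 3' ends pointing the same way, so neither can prime synthesis back toward the other.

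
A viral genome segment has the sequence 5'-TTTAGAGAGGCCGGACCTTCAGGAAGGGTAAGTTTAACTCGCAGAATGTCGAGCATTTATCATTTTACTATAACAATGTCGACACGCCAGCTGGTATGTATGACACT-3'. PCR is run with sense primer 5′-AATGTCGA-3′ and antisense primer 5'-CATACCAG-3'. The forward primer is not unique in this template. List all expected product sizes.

The forward primer AATGTCGA matches the top strand at positions 45–52, 75–82.
The reverse primer's reverse complement is CTGGTATG, matching at positions 91–98.
Each forward site pairs with the reverse site to give a product ending at position 98: sizes 54, 24 bp.

54 bp, 24 bp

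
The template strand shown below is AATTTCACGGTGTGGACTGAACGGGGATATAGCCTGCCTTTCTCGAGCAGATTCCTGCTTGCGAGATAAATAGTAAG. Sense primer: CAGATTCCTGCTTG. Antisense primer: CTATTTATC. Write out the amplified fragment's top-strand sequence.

Forward primer CAGATTCCTGCTTG is found on the top strand at positions 48–61.
Reverse complement of the reverse primer: GATAAATAG. This occurs on the top strand at positions 65–73.
The product is the template from position 48 through 73 (26 bp).

5'-CAGATTCCTGCTTGCGAGATAAATAG-3'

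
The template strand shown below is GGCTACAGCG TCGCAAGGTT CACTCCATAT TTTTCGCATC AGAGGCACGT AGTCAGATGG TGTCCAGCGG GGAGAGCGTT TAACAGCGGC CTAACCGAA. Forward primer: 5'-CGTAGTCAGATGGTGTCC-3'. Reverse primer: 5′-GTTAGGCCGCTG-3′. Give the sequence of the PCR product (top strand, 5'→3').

5'-CGTAGTCAGATGGTGTCCAGCGGGGAGAGCGTTTAACAGCGGCCTAAC-3'

The forward primer matches the template at positions 48–65.
Taking the reverse complement of GTTAGGCCGCTG gives CAGCGGCCTAAC, found at positions 84–95 on the template; the primer anneals here to the top strand with its 3' end pointing upstream.
The product is the template from position 48 through 95 (48 bp).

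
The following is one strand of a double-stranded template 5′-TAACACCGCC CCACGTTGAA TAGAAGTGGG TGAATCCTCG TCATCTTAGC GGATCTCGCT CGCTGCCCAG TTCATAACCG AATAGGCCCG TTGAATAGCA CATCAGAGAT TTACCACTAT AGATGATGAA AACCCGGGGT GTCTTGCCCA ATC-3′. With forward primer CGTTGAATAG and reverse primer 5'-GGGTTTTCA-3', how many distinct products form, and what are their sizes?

Two products: 122 bp, 47 bp

The forward primer CGTTGAATAG matches the top strand at positions 14–23, 89–98.
The reverse primer's reverse complement is TGAAAACCC, matching at positions 127–135.
Each forward site pairs with the reverse site to give a product ending at position 135: sizes 122, 47 bp.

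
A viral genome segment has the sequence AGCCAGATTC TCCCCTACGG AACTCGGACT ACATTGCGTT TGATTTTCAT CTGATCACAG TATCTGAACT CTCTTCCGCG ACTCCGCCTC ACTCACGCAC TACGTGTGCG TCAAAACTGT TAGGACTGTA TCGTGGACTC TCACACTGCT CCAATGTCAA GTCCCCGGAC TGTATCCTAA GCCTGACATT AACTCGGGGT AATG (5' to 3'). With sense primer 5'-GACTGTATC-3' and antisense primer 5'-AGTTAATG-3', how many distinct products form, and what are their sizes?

Two products: 71 bp, 27 bp

The forward primer GACTGTATC matches the top strand at positions 124–132, 168–176.
The reverse primer's reverse complement is CATTAACT, matching at positions 187–194.
Each forward site pairs with the reverse site to give a product ending at position 194: sizes 71, 27 bp.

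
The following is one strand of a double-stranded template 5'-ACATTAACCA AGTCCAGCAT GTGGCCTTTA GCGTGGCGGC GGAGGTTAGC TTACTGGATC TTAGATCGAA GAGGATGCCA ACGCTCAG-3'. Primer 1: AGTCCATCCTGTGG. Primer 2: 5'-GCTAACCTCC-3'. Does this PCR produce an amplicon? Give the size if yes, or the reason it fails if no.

No product — primer 1 has no binding site in the template.

Primer 1 (AGTCCATCCTGTGG) does not match the top strand, and its reverse complement CCACAGGATGGACT does not match either.
With no annealing site for primer 1, no amplification occurs.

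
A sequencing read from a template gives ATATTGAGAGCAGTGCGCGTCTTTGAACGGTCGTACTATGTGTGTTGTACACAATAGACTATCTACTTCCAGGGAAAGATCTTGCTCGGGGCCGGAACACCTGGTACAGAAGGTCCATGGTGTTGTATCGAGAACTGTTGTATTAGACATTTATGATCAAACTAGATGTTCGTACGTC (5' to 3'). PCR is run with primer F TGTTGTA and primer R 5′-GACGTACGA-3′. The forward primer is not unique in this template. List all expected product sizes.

The forward primer TGTTGTA matches the top strand at positions 43–49, 121–127, 136–142.
The reverse primer's reverse complement is TCGTACGTC, matching at positions 170–178.
Each forward site pairs with the reverse site to give a product ending at position 178: sizes 136, 58, 43 bp.

136 bp, 58 bp, 43 bp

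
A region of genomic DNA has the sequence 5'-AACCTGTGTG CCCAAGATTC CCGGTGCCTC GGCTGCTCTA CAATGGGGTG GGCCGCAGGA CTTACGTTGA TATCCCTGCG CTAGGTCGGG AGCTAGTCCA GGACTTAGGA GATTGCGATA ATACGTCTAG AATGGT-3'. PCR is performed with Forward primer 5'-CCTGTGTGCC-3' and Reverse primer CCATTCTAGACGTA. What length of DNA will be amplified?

Forward primer CCTGTGTGCC is found on the top strand at positions 3–12.
Reverse complement of the reverse primer: TACGTCTAGAATGG. This occurs on the top strand at positions 122–135.
Amplicon spans positions 3–135: 133 bp.

133 bp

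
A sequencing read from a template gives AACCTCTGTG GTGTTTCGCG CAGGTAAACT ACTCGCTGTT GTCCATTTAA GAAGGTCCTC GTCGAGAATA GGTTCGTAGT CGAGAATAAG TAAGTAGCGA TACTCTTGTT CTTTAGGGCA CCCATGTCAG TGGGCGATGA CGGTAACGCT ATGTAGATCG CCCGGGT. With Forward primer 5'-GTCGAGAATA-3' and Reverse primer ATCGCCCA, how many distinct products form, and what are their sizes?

The forward primer GTCGAGAATA matches the top strand at positions 61–70, 79–88.
The reverse primer's reverse complement is TGGGCGAT, matching at positions 131–138.
Each forward site pairs with the reverse site to give a product ending at position 138: sizes 78, 60 bp.

Two products: 78 bp, 60 bp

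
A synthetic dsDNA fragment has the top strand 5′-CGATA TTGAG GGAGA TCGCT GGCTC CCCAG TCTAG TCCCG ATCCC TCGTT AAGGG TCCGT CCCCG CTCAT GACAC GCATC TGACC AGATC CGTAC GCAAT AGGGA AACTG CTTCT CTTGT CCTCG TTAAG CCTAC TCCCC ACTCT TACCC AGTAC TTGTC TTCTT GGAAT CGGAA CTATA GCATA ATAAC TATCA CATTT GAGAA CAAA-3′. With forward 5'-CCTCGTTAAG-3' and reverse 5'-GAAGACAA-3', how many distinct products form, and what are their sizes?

The forward primer CCTCGTTAAG matches the top strand at positions 44–53, 121–130.
The reverse primer's reverse complement is TTGTCTTC, matching at positions 156–163.
Each forward site pairs with the reverse site to give a product ending at position 163: sizes 120, 43 bp.

Two products: 120 bp, 43 bp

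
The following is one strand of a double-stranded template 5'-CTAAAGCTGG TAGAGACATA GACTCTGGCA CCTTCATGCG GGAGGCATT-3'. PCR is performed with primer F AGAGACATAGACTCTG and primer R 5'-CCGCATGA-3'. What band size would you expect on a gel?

Forward primer AGAGACATAGACTCTG is found on the top strand at positions 12–27.
Reverse complement of the reverse primer: TCATGCGG. This occurs on the top strand at positions 34–41.
The product runs from position 12 to position 41, so its length is 41 − 12 + 1 = 30 bp.

30 bp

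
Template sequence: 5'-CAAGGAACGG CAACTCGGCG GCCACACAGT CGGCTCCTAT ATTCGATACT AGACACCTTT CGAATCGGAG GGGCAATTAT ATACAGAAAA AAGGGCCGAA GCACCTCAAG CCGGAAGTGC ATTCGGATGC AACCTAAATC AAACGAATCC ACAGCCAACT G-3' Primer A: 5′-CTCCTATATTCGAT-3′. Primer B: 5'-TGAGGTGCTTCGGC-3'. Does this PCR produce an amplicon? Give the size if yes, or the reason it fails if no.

Yes — a 75 bp product.

Primer A (CTCCTATATTCGAT) matches the top strand at positions 34–47; it acts as a forward primer.
Primer B's reverse complement is GCCGAAGCACCTCA, matching the top strand at positions 95–108; it acts as a reverse primer.
The 3' ends face each other across positions 34–108, giving a 75 bp product.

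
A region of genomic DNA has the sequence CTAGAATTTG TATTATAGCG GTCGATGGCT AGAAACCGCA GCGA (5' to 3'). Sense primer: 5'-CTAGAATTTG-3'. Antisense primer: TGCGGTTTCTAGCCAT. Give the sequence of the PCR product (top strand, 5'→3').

5'-CTAGAATTTGTATTATAGCGGTCGATGGCTAGAAACCGCA-3'

Forward primer CTAGAATTTG is found on the top strand at positions 1–10.
Reverse complement of the reverse primer: ATGGCTAGAAACCGCA. This occurs on the top strand at positions 25–40.
The product is the template from position 1 through 40 (40 bp).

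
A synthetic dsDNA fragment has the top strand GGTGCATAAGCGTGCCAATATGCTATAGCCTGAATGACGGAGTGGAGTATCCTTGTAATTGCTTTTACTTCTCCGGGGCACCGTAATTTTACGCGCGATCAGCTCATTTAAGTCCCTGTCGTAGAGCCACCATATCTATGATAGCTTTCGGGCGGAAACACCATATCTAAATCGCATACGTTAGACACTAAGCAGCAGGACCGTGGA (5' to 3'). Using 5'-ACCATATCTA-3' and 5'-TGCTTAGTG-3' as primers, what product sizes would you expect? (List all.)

The forward primer ACCATATCTA matches the top strand at positions 129–138, 160–169.
The reverse primer's reverse complement is CACTAAGCA, matching at positions 186–194.
Each forward site pairs with the reverse site to give a product ending at position 194: sizes 66, 35 bp.

66 bp, 35 bp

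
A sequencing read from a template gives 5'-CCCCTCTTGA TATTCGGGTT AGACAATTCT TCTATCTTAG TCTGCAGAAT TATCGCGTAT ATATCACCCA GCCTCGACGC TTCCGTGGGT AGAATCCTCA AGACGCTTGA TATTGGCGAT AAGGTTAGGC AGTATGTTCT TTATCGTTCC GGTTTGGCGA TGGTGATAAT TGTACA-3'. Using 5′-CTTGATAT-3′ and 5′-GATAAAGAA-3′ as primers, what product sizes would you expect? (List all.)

140 bp, 40 bp

The forward primer CTTGATAT matches the top strand at positions 6–13, 106–113.
The reverse primer's reverse complement is TTCTTTATC, matching at positions 137–145.
Each forward site pairs with the reverse site to give a product ending at position 145: sizes 140, 40 bp.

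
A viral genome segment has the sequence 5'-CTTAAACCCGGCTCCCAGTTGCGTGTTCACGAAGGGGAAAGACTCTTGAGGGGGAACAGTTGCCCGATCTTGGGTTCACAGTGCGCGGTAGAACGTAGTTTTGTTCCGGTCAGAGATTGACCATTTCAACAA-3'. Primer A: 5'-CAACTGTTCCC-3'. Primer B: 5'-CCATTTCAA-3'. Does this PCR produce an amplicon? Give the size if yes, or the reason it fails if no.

Primer A (CAACTGTTCCC) has reverse complement GGGAACAGTTG, which matches the top strand at positions 52–62; primer A anneals to the top strand there with its 3' end pointing upstream toward position 52.
Primer B (CCATTTCAA) matches the top strand directly at positions 121–129; it anneals to the bottom strand with its 3' end pointing downstream toward position 129.
The 3' ends diverge (primer A extends toward position 1, primer B toward position 132), so the primers never converge on a shared product.

No product — the primers' 3' ends point away from each other.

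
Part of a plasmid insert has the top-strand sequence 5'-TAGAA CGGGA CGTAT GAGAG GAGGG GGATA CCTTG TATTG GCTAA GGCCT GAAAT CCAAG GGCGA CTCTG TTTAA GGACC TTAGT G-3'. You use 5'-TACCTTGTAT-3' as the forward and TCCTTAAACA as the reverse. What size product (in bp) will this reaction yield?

50 bp

Forward primer TACCTTGTAT is found on the top strand at positions 29–38.
The reverse primer's reverse complement is TGTTTAAGGA, which matches the template at positions 69–78.
Product length = (reverse-primer end) − (forward-primer start) + 1 = 78 − 29 + 1 = 50 bp.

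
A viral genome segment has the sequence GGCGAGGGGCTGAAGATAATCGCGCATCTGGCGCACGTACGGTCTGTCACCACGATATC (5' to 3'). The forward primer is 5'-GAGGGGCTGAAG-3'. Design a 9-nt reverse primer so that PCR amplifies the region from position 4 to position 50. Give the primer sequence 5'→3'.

5'-GTGACAGAC-3'

The product's 3' end on the top strand is position 50.
The reverse primer anneals to the top strand over positions 42–50, i.e. to GTCTGTCAC.
Its sequence written 5'→3' is the reverse complement: GTGACAGAC.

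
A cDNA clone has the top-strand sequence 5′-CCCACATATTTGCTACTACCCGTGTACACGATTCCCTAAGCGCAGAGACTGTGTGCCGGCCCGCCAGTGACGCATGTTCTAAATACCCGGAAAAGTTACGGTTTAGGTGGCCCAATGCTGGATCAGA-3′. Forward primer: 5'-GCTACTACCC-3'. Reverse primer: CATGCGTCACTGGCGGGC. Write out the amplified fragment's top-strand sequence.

Forward primer GCTACTACCC is found on the top strand at positions 12–21.
Reverse complement of the reverse primer: GCCCGCCAGTGACGCATG. This occurs on the top strand at positions 59–76.
The product is the template from position 12 through 76 (65 bp).

5'-GCTACTACCCGTGTACACGATTCCCTAAGCGCAGAGACTGTGTGCCGGCCCGCCAGTGACGCATG-3'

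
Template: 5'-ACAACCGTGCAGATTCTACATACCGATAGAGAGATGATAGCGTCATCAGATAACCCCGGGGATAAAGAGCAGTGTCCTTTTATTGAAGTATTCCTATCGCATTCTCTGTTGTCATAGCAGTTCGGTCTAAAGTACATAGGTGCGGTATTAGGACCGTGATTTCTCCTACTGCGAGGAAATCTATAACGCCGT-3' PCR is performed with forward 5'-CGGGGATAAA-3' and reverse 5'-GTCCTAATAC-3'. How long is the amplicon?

Scanning the template, CGGGGATAAA occurs at positions 57–66; this primer anneals to the bottom strand there with its 3' end pointing downstream.
Reverse complement of the reverse primer: GTATTAGGAC. This occurs on the top strand at positions 145–154.
The product runs from position 57 to position 154, so its length is 154 − 57 + 1 = 98 bp.

98 bp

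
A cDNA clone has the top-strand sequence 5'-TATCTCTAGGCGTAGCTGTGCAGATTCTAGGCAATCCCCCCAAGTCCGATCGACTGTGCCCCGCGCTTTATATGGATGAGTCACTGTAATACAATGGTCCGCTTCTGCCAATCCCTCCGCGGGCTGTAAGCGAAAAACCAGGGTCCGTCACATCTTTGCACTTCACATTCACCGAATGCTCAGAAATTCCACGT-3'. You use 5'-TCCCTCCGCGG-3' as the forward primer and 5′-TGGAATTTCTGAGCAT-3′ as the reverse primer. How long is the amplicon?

Forward primer TCCCTCCGCGG is found on the top strand at positions 112–122.
Reverse complement of the reverse primer: ATGCTCAGAAATTCCA. This occurs on the top strand at positions 176–191.
The product runs from position 112 to position 191, so its length is 191 − 112 + 1 = 80 bp.

80 bp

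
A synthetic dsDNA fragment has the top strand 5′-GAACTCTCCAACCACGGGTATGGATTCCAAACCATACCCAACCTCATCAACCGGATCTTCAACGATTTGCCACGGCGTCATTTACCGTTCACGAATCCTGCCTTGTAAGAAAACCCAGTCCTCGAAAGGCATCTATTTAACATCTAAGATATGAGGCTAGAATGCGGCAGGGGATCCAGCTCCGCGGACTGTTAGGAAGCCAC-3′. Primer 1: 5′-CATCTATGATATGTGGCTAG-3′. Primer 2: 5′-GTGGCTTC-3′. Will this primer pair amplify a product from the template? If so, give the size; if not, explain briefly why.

No product — primer 1 has no binding site in the template.

Primer 1 (CATCTATGATATGTGGCTAG) does not match the top strand, and its reverse complement CTAGCCACATATCATAGATG does not match either.
With no annealing site for primer 1, no amplification occurs.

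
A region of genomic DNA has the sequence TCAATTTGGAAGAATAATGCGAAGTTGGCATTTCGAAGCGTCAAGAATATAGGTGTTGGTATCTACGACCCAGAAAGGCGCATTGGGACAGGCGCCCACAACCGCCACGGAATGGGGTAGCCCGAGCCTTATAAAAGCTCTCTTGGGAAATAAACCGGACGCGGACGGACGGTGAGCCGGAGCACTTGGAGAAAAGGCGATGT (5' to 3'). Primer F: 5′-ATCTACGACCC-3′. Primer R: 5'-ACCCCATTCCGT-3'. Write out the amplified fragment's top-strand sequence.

5'-ATCTACGACCCAGAAAGGCGCATTGGGACAGGCGCCCACAACCGCCACGGAATGGGGT-3'

Forward primer ATCTACGACCC is found on the top strand at positions 61–71.
The reverse primer's reverse complement is ACGGAATGGGGT, which matches the template at positions 107–118.
The product is the template from position 61 through 118 (58 bp).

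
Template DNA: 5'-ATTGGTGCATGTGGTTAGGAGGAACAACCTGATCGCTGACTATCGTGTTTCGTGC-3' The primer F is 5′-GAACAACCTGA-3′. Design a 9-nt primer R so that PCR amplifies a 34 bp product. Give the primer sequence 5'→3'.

5'-GCACGAAAC-3'

The forward primer binds at positions 22–32, so a 34 bp product ends at position 22 + 34 − 1 = 55.
The reverse primer anneals to the top strand over positions 47–55, i.e. to GTTTCGTGC.
Its sequence written 5'→3' is the reverse complement: GCACGAAAC.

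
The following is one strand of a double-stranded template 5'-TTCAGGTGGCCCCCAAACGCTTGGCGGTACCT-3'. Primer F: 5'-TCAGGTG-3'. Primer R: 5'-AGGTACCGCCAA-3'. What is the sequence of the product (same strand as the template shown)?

Forward primer TCAGGTG is found on the top strand at positions 2–8.
The reverse primer's reverse complement is TTGGCGGTACCT, which matches the template at positions 21–32.
The product is the template from position 2 through 32 (31 bp).

5'-TCAGGTGGCCCCCAAACGCTTGGCGGTACCT-3'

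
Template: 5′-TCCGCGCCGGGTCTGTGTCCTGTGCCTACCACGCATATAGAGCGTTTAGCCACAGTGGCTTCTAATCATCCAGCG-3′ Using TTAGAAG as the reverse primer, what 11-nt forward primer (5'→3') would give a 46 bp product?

The reverse primer's reverse complement CTTCTAA matches the template at positions 59–65, so the product ends at position 65.
A 46 bp product then starts at position 65 − 46 + 1 = 20.
The forward primer is identical to the top strand there: CTGTGCCTACC.

5'-CTGTGCCTACC-3'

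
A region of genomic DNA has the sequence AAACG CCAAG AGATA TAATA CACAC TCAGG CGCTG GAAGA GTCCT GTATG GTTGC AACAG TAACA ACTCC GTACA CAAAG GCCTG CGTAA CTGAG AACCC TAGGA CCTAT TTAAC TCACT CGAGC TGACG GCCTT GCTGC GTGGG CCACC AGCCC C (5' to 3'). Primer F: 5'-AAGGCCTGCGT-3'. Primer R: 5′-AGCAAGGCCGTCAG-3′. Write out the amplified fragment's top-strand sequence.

5'-AAGGCCTGCGTAACTGAGAACCCTAGGACCTATTTAACTCACTCGAGCTGACGGCCTTGCT-3'

Forward primer AAGGCCTGCGT is found on the top strand at positions 78–88.
The reverse primer's reverse complement is CTGACGGCCTTGCT, which matches the template at positions 125–138.
The product is the template from position 78 through 138 (61 bp).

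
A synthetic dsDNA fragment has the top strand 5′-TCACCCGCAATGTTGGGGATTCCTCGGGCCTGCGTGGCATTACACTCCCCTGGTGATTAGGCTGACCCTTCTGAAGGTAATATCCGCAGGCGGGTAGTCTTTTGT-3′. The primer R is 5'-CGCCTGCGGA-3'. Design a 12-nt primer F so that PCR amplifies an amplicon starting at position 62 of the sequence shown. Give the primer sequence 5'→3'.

The reverse primer's reverse complement TCCGCAGGCG matches the template at positions 83–92; the product starts at position 62.
The forward primer is identical to the top strand over positions 62–73: CTGACCCTTCTG.

5'-CTGACCCTTCTG-3'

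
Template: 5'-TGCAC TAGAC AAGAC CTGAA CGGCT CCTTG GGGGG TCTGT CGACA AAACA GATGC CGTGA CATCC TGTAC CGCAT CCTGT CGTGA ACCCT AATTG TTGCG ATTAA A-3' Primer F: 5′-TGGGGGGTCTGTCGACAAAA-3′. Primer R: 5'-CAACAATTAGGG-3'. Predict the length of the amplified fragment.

70 bp

Scanning the template, TGGGGGGTCTGTCGACAAAA occurs at positions 29–48; this primer anneals to the bottom strand there with its 3' end pointing downstream.
The reverse primer's reverse complement is CCCTAATTGTTG, which matches the template at positions 87–98.
The product runs from position 29 to position 98, so its length is 98 − 29 + 1 = 70 bp.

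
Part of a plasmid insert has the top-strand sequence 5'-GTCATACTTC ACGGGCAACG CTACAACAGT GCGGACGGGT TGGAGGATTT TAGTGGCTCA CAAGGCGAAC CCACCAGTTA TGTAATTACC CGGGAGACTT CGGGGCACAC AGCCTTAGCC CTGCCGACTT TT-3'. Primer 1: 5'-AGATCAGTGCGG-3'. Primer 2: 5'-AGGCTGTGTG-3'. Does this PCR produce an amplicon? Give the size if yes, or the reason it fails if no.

Primer 1 (AGATCAGTGCGG) does not match the top strand, and its reverse complement CCGCACTGATCT does not match either.
With no annealing site for primer 1, no amplification occurs.

No product — primer 1 has no binding site in the template.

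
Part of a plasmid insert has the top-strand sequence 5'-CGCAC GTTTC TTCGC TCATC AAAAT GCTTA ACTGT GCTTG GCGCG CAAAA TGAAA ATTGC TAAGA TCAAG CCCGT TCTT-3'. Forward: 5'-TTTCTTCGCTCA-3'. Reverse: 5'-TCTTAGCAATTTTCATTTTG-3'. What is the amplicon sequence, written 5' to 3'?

Forward primer TTTCTTCGCTCA is found on the top strand at positions 7–18.
The reverse primer's reverse complement is CAAAATGAAAATTGCTAAGA, which matches the template at positions 46–65.
The product is the template from position 7 through 65 (59 bp).

5'-TTTCTTCGCTCATCAAAATGCTTAACTGTGCTTGGCGCGCAAAATGAAAATTGCTAAGA-3'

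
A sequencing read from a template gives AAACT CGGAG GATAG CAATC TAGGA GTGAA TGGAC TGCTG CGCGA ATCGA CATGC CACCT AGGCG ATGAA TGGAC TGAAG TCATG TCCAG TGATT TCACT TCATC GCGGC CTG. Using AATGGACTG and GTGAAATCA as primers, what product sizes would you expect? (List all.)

71 bp, 31 bp

The forward primer AATGGACTG matches the top strand at positions 29–37, 69–77.
The reverse primer's reverse complement is TGATTTCAC, matching at positions 91–99.
Each forward site pairs with the reverse site to give a product ending at position 99: sizes 71, 31 bp.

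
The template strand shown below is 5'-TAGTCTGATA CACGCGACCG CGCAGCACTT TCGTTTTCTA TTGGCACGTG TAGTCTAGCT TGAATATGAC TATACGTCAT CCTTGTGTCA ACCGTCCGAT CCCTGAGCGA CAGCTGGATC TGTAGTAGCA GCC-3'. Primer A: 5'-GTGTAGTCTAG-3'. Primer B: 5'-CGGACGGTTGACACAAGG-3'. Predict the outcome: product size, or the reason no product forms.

Primer A (GTGTAGTCTAG) matches the top strand at positions 48–58; it acts as a forward primer.
Primer B's reverse complement is CCTTGTGTCAACCGTCCG, matching the top strand at positions 81–98; it acts as a reverse primer.
The 3' ends face each other across positions 48–98, giving a 51 bp product.

Yes — a 51 bp product.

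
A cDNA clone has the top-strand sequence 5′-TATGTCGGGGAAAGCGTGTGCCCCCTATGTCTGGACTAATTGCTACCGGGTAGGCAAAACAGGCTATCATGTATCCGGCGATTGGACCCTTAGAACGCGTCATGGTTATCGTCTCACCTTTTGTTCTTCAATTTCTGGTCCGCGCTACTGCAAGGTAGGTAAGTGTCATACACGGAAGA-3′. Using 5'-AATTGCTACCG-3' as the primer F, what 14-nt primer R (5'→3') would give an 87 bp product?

The forward primer binds at positions 38–48, so an 87 bp product ends at position 38 + 87 − 1 = 124.
The reverse primer anneals to the top strand over positions 111–124, i.e. to GTCTCACCTTTTGT.
Its sequence written 5'→3' is the reverse complement: ACAAAAGGTGAGAC.

5'-ACAAAAGGTGAGAC-3'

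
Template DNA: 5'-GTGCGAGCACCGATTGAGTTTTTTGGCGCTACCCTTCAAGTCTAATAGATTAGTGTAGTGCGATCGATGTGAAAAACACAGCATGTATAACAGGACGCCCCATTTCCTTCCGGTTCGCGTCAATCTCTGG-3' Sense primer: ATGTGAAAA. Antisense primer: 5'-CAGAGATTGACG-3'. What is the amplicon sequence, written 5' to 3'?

Forward primer ATGTGAAAA is found on the top strand at positions 67–75.
The reverse primer's reverse complement is CGTCAATCTCTG, which matches the template at positions 118–129.
The product is the template from position 67 through 129 (63 bp).

5'-ATGTGAAAAACACAGCATGTATAACAGGACGCCCCATTTCCTTCCGGTTCGCGTCAATCTCTG-3'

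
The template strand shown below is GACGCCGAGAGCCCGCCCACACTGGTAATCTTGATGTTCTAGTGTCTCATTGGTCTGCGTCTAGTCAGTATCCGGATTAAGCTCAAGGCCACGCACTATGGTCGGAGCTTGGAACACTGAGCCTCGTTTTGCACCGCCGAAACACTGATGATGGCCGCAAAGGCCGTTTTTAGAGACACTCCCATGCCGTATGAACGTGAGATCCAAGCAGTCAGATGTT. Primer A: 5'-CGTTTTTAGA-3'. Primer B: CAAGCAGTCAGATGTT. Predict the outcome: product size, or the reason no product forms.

Primer A (CGTTTTTAGA) matches the top strand at positions 165–174 (3' end points downstream).
Primer B (CAAGCAGTCAGATGTT) also matches the top strand directly, at positions 205–220 — its reverse complement AACATCTGACTGCTTG is not present.
Both primers anneal to the bottom strand with 3' ends pointing the same way, so neither can prime synthesis back toward the other.

No product — both primers anneal to the same strand and extend in the same direction.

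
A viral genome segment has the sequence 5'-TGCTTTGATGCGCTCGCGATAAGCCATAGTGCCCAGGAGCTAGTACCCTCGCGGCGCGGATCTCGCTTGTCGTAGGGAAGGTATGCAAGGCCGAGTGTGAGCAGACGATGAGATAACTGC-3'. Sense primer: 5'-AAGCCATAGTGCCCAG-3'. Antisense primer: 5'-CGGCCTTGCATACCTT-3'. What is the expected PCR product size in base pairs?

73 bp

Forward primer AAGCCATAGTGCCCAG is found on the top strand at positions 21–36.
The reverse primer's reverse complement is AAGGTATGCAAGGCCG, which matches the template at positions 78–93.
Product length = (reverse-primer end) − (forward-primer start) + 1 = 93 − 21 + 1 = 73 bp.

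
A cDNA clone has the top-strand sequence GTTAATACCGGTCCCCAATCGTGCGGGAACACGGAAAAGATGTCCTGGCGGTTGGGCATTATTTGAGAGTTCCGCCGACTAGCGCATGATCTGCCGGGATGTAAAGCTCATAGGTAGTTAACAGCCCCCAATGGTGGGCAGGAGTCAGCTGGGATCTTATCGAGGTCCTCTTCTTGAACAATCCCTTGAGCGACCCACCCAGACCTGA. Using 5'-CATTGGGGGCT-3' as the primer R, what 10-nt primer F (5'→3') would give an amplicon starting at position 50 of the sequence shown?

The reverse primer's reverse complement AGCCCCCAATG matches the template at positions 123–133; the product starts at position 50.
The forward primer is identical to the top strand over positions 50–59: GGTTGGGCAT.

5'-GGTTGGGCAT-3'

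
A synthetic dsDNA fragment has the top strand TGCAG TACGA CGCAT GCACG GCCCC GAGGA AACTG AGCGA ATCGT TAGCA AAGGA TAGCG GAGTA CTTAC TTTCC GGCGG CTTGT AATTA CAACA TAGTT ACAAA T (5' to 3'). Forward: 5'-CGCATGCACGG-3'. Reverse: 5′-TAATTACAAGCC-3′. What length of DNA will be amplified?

80 bp

The forward primer matches the template at positions 11–21.
The reverse primer's reverse complement is GGCTTGTAATTA, which matches the template at positions 79–90.
Amplicon spans positions 11–90: 80 bp.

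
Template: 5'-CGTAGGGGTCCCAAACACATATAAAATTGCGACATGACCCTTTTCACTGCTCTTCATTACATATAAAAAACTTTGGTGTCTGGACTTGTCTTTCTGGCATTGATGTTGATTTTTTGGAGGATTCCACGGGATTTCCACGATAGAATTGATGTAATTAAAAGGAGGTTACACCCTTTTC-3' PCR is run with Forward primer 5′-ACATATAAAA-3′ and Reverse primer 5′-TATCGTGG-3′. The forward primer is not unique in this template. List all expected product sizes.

126 bp, 84 bp

The forward primer ACATATAAAA matches the top strand at positions 17–26, 59–68.
The reverse primer's reverse complement is CCACGATA, matching at positions 135–142.
Each forward site pairs with the reverse site to give a product ending at position 142: sizes 126, 84 bp.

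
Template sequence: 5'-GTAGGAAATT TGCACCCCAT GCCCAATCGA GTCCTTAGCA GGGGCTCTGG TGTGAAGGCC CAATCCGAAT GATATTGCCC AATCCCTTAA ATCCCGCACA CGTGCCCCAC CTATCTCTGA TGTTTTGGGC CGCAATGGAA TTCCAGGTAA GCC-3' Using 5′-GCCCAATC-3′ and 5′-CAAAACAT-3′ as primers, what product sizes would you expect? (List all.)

The forward primer GCCCAATC matches the top strand at positions 21–28, 58–65, 77–84.
The reverse primer's reverse complement is ATGTTTTG, matching at positions 120–127.
Each forward site pairs with the reverse site to give a product ending at position 127: sizes 107, 70, 51 bp.

107 bp, 70 bp, 51 bp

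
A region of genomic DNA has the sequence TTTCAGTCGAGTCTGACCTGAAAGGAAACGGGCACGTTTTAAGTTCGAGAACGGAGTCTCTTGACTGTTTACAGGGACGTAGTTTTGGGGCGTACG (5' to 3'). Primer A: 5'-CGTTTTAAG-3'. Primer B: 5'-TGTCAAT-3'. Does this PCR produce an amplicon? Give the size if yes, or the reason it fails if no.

No product — primer B has no binding site in the template.

Primer B (TGTCAAT) does not match the top strand, and its reverse complement ATTGACA does not match either.
With no annealing site for primer B, no amplification occurs.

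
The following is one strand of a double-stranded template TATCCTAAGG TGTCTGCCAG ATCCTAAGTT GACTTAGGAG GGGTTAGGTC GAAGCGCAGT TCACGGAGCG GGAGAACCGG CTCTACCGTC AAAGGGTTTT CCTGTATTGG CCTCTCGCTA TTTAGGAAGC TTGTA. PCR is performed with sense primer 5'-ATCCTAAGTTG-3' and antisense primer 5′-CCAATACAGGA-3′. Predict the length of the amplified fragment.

Scanning the template, ATCCTAAGTTG occurs at positions 21–31; this primer anneals to the bottom strand there with its 3' end pointing downstream.
Taking the reverse complement of CCAATACAGGA gives TCCTGTATTGG, found at positions 100–110 on the template; the primer anneals here to the top strand with its 3' end pointing upstream.
The product runs from position 21 to position 110, so its length is 110 − 21 + 1 = 90 bp.

90 bp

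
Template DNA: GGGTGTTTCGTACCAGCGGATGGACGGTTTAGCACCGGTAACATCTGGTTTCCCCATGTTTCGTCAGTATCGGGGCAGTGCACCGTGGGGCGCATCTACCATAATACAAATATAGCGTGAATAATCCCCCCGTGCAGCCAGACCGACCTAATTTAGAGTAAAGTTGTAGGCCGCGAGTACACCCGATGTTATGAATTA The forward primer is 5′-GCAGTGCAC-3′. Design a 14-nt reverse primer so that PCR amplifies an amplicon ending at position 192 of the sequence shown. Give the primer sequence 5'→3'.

The forward primer binds at positions 75–83; the product's 3' end on the top strand is position 192.
The reverse primer anneals to the top strand over positions 179–192, i.e. to ACACCCGATGTTAT.
Its sequence written 5'→3' is the reverse complement: ATAACATCGGGTGT.

5'-ATAACATCGGGTGT-3'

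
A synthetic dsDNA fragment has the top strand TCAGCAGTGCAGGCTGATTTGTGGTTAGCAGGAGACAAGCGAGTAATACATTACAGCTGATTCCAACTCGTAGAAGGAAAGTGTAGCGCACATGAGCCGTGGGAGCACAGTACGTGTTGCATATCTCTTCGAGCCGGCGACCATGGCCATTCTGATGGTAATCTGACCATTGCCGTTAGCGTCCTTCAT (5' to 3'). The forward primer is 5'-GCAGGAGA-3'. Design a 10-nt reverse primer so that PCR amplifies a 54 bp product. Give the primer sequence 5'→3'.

5'-CTTTCCTTCT-3'

The forward primer binds at positions 28–35, so a 54 bp product ends at position 28 + 54 − 1 = 81.
The reverse primer anneals to the top strand over positions 72–81, i.e. to AGAAGGAAAG.
Its sequence written 5'→3' is the reverse complement: CTTTCCTTCT.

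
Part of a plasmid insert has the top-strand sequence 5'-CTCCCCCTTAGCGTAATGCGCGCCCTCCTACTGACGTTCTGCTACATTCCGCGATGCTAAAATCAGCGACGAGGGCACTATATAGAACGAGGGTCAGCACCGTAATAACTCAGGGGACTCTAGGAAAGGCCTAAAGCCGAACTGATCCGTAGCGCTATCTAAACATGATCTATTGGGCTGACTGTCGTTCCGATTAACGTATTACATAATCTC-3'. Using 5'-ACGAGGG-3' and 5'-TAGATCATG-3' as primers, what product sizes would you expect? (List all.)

The forward primer ACGAGGG matches the top strand at positions 69–75, 87–93.
The reverse primer's reverse complement is CATGATCTA, matching at positions 164–172.
Each forward site pairs with the reverse site to give a product ending at position 172: sizes 104, 86 bp.

104 bp, 86 bp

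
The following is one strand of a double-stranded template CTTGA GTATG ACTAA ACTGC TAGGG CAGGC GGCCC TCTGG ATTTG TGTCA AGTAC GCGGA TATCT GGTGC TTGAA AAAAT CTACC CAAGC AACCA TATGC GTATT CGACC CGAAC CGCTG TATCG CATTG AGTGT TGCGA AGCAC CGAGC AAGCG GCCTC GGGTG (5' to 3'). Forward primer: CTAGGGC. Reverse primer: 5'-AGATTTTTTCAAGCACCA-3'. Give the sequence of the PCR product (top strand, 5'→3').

5'-CTAGGGCAGGCGGCCCTCTGGATTTGTGTCAAGTACGCGGATATCTGGTGCTTGAAAAAATCT-3'

The forward primer matches the template at positions 20–26.
Taking the reverse complement of AGATTTTTTCAAGCACCA gives TGGTGCTTGAAAAAATCT, found at positions 65–82 on the template; the primer anneals here to the top strand with its 3' end pointing upstream.
The product is the template from position 20 through 82 (63 bp).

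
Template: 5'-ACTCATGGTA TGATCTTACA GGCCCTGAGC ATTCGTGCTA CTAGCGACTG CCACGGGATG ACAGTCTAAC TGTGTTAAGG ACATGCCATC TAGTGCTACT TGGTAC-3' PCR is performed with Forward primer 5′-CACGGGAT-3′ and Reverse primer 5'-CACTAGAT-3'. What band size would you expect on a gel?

44 bp

Forward primer CACGGGAT is found on the top strand at positions 52–59.
Taking the reverse complement of CACTAGAT gives ATCTAGTG, found at positions 88–95 on the template; the primer anneals here to the top strand with its 3' end pointing upstream.
Product length = (reverse-primer end) − (forward-primer start) + 1 = 95 − 52 + 1 = 44 bp.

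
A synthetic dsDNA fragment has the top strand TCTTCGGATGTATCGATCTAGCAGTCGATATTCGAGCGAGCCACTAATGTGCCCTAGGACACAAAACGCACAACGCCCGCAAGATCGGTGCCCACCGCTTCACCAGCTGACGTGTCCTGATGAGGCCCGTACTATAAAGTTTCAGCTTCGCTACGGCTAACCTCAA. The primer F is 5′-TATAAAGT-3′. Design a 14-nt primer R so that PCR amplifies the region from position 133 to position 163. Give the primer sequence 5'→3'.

5'-AGGTTAGCCGTAGC-3'

The product's 3' end on the top strand is position 163.
The reverse primer anneals to the top strand over positions 150–163, i.e. to GCTACGGCTAACCT.
Its sequence written 5'→3' is the reverse complement: AGGTTAGCCGTAGC.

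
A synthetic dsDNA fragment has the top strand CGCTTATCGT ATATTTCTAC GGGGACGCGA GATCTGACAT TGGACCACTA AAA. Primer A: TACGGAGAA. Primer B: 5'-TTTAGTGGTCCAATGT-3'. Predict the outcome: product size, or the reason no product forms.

Primer A (TACGGAGAA) does not match the top strand, and its reverse complement TTCTCCGTA does not match either.
With no annealing site for primer A, no amplification occurs.

No product — primer A has no binding site in the template.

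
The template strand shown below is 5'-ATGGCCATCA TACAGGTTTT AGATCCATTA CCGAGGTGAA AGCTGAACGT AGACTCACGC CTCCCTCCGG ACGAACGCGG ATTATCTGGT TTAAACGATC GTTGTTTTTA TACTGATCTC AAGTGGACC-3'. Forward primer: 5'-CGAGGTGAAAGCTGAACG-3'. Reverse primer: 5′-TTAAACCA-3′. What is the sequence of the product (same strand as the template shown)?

5'-CGAGGTGAAAGCTGAACGTAGACTCACGCCTCCCTCCGGACGAACGCGGATTATCTGGTTTAA-3'

The forward primer matches the template at positions 32–49.
Reverse complement of the reverse primer: TGGTTTAA. This occurs on the top strand at positions 87–94.
The product is the template from position 32 through 94 (63 bp).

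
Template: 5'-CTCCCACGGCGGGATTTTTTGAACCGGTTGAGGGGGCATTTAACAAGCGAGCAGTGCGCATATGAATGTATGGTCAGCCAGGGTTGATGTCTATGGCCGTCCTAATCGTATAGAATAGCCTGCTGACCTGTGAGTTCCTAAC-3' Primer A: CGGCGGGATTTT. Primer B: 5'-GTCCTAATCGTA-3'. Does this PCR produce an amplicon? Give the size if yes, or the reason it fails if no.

Primer A (CGGCGGGATTTT) matches the top strand at positions 7–18 (3' end points downstream).
Primer B (GTCCTAATCGTA) also matches the top strand directly, at positions 99–110 — its reverse complement TACGATTAGGAC is not present.
Both primers anneal to the bottom strand with 3' ends pointing the same way, so neither can prime synthesis back toward the other.

No product — both primers anneal to the same strand and extend in the same direction.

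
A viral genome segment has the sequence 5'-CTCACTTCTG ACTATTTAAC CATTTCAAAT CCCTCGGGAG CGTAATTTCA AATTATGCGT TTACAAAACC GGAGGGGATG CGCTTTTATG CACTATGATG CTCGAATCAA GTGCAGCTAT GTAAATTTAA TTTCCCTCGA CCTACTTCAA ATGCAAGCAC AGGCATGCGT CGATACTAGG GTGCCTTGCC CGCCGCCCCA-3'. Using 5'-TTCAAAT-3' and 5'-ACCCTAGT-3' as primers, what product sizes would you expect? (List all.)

The forward primer TTCAAAT matches the top strand at positions 24–30, 47–53, 146–152.
The reverse primer's reverse complement is ACTAGGGT, matching at positions 175–182.
Each forward site pairs with the reverse site to give a product ending at position 182: sizes 159, 136, 37 bp.

159 bp, 136 bp, 37 bp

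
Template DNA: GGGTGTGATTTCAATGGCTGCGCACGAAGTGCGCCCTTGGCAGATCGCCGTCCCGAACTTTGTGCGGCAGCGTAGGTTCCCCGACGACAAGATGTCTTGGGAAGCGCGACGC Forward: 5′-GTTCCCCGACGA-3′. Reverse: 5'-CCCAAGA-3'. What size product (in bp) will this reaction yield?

26 bp

Scanning the template, GTTCCCCGACGA occurs at positions 76–87; this primer anneals to the bottom strand there with its 3' end pointing downstream.
The reverse primer's reverse complement is TCTTGGG, which matches the template at positions 95–101.
Product length = (reverse-primer end) − (forward-primer start) + 1 = 101 − 76 + 1 = 26 bp.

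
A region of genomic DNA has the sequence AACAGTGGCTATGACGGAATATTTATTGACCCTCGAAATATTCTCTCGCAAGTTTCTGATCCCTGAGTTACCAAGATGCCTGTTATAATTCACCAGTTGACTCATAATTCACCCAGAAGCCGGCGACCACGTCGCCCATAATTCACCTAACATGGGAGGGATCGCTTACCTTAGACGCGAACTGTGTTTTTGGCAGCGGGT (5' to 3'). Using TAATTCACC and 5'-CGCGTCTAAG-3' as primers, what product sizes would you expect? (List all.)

The forward primer TAATTCACC matches the top strand at positions 86–94, 105–113, 139–147.
The reverse primer's reverse complement is CTTAGACGCG, matching at positions 170–179.
Each forward site pairs with the reverse site to give a product ending at position 179: sizes 94, 75, 41 bp.

94 bp, 75 bp, 41 bp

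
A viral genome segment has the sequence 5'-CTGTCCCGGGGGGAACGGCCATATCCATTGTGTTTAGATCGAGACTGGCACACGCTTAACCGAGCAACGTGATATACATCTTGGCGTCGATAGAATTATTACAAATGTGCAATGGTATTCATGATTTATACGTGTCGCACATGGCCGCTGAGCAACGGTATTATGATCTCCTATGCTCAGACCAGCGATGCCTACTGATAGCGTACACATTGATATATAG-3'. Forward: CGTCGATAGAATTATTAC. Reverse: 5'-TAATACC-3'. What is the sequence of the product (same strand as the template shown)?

5'-CGTCGATAGAATTATTACAAATGTGCAATGGTATTCATGATTTATACGTGTCGCACATGGCCGCTGAGCAACGGTATTA-3'

Forward primer CGTCGATAGAATTATTAC is found on the top strand at positions 85–102.
Taking the reverse complement of TAATACC gives GGTATTA, found at positions 157–163 on the template; the primer anneals here to the top strand with its 3' end pointing upstream.
The product is the template from position 85 through 163 (79 bp).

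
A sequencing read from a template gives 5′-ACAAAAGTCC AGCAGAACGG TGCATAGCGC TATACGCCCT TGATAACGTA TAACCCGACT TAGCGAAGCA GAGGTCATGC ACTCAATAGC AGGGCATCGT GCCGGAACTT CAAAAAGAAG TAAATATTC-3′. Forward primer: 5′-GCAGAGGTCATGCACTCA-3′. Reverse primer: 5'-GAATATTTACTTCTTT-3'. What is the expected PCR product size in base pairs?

The forward primer matches the template at positions 68–85.
Taking the reverse complement of GAATATTTACTTCTTT gives AAAGAAGTAAATATTC, found at positions 114–129 on the template; the primer anneals here to the top strand with its 3' end pointing upstream.
Product length = (reverse-primer end) − (forward-primer start) + 1 = 129 − 68 + 1 = 62 bp.

62 bp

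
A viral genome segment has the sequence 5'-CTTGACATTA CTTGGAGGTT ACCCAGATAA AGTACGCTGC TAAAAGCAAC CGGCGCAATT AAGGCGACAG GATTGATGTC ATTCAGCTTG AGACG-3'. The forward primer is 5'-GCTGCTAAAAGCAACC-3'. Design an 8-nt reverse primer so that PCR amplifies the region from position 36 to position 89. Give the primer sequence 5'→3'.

5'-AAGCTGAA-3'

The product's 3' end on the top strand is position 89.
The reverse primer anneals to the top strand over positions 82–89, i.e. to TTCAGCTT.
Its sequence written 5'→3' is the reverse complement: AAGCTGAA.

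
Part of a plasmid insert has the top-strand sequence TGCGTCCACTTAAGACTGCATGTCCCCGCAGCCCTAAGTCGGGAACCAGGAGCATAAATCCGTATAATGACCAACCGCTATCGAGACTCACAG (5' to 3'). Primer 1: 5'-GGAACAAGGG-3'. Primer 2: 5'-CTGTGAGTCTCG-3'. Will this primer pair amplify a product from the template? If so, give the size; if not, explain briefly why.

No product — primer 1 has no binding site in the template.

Primer 1 (GGAACAAGGG) does not match the top strand, and its reverse complement CCCTTGTTCC does not match either.
With no annealing site for primer 1, no amplification occurs.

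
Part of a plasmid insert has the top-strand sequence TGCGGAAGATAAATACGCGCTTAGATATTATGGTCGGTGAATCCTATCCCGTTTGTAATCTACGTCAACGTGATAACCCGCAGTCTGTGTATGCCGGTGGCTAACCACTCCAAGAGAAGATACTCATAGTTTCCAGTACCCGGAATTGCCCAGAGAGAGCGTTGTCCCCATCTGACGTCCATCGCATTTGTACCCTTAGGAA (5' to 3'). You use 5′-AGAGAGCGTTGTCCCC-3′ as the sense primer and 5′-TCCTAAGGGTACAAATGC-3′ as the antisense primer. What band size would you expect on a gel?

The forward primer matches the template at positions 154–169.
The reverse primer's reverse complement is GCATTTGTACCCTTAGGA, which matches the template at positions 184–201.
Amplicon spans positions 154–201: 48 bp.

48 bp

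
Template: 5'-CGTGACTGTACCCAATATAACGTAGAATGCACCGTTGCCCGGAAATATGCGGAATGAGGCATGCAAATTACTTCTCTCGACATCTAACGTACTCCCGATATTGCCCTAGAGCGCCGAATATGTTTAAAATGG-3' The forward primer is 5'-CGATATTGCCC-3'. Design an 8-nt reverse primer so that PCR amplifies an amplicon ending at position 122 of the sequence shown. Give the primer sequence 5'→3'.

The forward primer binds at positions 96–106; the product's 3' end on the top strand is position 122.
The reverse primer anneals to the top strand over positions 115–122, i.e. to CGAATATG.
Its sequence written 5'→3' is the reverse complement: CATATTCG.

5'-CATATTCG-3'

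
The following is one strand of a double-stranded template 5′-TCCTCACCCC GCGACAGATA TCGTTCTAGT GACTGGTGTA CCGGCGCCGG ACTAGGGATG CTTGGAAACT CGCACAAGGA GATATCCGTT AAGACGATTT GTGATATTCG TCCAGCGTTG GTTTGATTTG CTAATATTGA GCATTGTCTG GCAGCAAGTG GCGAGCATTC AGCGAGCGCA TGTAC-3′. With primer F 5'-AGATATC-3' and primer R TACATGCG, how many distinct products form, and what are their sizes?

The forward primer AGATATC matches the top strand at positions 16–22, 80–86.
The reverse primer's reverse complement is CGCATGTA, matching at positions 177–184.
Each forward site pairs with the reverse site to give a product ending at position 184: sizes 169, 105 bp.

Two products: 169 bp, 105 bp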